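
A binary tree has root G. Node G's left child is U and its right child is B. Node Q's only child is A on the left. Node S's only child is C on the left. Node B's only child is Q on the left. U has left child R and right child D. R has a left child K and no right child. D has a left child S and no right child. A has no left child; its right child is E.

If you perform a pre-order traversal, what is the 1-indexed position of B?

8

Pre-order visits the node, then its left subtree, then its right subtree.
Visit G.
At G: go left to U.
  Visit U.
  At U: go left to R.
    Visit R.
    At R: go left to K.
      K is a leaf — visit K.
    At R: no right child.
  At U: go right to D.
    Visit D.
    At D: go left to S.
      Visit S.
      At S: go left to C.
        C is a leaf — visit C.
      At S: no right child.
    At D: no right child.
At G: go right to B.
  Visit B.
  At B: go left to Q.
    Visit Q.
    At Q: go left to A.
      Visit A.
      At A: no left child.
      At A: go right to E.
        E is a leaf — visit E.
    At Q: no right child.
  At B: no right child.
Full pre-order sequence: G, U, R, K, D, S, C, B, Q, A, E.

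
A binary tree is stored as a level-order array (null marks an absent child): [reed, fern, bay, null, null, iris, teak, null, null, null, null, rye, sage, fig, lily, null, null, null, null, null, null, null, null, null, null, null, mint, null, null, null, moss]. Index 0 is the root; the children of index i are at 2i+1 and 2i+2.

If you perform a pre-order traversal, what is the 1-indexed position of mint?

7

Pre-order visits the node, then its left subtree, then its right subtree.
Visit reed.
At reed: go left to fern.
  fern is a leaf — visit fern.
At reed: go right to bay.
  Visit bay.
  At bay: go left to iris.
    Visit iris.
    At iris: go left to rye.
      rye is a leaf — visit rye.
    At iris: go right to sage.
      Visit sage.
      At sage: no left child.
      At sage: go right to mint.
        mint is a leaf — visit mint.
  At bay: go right to teak.
    Visit teak.
    At teak: go left to fig.
      fig is a leaf — visit fig.
    At teak: go right to lily.
      Visit lily.
      At lily: no left child.
      At lily: go right to moss.
        moss is a leaf — visit moss.
Full pre-order sequence: reed, fern, bay, iris, rye, sage, mint, teak, fig, lily, moss.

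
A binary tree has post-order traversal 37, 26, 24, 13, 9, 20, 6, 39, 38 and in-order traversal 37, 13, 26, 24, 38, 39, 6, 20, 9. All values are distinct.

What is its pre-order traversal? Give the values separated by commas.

The last element of post-order is the root; it splits in-order into left and right subtrees.
Root 38: left subtree has 4 nodes {37, 13, 26, 24}, right has 4 {39, 6, 20, 9}.
  Root 13: left subtree has 1 node {37}, right has 2 {26, 24}.
    Root 24: left subtree has 1 node {26}, right has 0 { }.
  Root 39: left subtree has 0 nodes { }, right has 3 {6, 20, 9}.
    Root 6: left subtree has 0 nodes { }, right has 2 {20, 9}.
      Root 20: left subtree has 0 nodes { }, right has 1 {9}.

38, 13, 37, 24, 26, 39, 6, 20, 9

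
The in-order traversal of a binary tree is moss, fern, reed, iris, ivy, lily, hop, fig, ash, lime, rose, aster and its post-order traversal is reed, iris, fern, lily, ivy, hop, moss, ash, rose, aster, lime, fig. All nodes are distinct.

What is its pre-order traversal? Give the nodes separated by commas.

The last element of post-order is the root; it splits in-order into left and right subtrees.
Root fig: left subtree has 7 nodes {moss, fern, reed, iris, ivy, lily, hop}, right has 4 {ash, lime, rose, aster}.
  Root moss: left subtree has 0 nodes { }, right has 6 {fern, reed, iris, ivy, lily, hop}.
    Root hop: left subtree has 5 nodes {fern, reed, iris, ivy, lily}, right has 0 { }.
      Root ivy: left subtree has 3 nodes {fern, reed, iris}, right has 1 {lily}.
        Root fern: left subtree has 0 nodes { }, right has 2 {reed, iris}.
          Root iris: left subtree has 1 node {reed}, right has 0 { }.
  Root lime: left subtree has 1 node {ash}, right has 2 {rose, aster}.
    Root aster: left subtree has 1 node {rose}, right has 0 { }.

fig, moss, hop, ivy, fern, iris, reed, lily, lime, ash, aster, rose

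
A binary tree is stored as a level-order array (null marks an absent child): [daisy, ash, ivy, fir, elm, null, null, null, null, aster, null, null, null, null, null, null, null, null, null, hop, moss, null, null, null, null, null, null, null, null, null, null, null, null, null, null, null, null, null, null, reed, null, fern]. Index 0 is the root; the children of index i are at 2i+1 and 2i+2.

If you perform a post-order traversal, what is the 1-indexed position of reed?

Post-order visits the left subtree, then the right subtree, then the node.
At daisy: go left to ash.
  At ash: go left to fir.
    fir is a leaf — visit fir.
  At ash: go right to elm.
    At elm: go left to aster.
      At aster: go left to hop.
        At hop: go left to reed.
          reed is a leaf — visit reed.
        At hop: no right child.
        Visit hop.
      At aster: go right to moss.
        At moss: go left to fern.
          fern is a leaf — visit fern.
        At moss: no right child.
        Visit moss.
      Visit aster.
    At elm: no right child.
    Visit elm.
  Visit ash.
At daisy: go right to ivy.
  ivy is a leaf — visit ivy.
Visit daisy.
Full post-order sequence: fir, reed, hop, fern, moss, aster, elm, ash, ivy, daisy.

2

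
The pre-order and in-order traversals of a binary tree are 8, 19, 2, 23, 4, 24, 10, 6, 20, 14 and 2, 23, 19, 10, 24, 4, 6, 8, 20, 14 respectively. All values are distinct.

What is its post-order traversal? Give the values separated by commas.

23, 2, 10, 24, 6, 4, 19, 14, 20, 8

The first element of pre-order is the root; it splits in-order into left and right subtrees.
Root 8: left subtree has 7 nodes {2, 23, 19, 10, 24, 4, 6}, right has 2 {20, 14}.
  Root 19: left subtree has 2 nodes {2, 23}, right has 4 {10, 24, 4, 6}.
    Root 2: left subtree has 0 nodes { }, right has 1 {23}.
    Root 4: left subtree has 2 nodes {10, 24}, right has 1 {6}.
      Root 24: left subtree has 1 node {10}, right has 0 { }.
  Root 20: left subtree has 0 nodes { }, right has 1 {14}.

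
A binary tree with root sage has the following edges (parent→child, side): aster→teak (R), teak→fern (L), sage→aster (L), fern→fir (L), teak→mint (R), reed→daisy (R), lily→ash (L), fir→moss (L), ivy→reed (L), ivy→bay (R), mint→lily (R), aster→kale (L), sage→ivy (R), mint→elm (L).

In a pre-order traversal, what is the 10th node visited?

lily

Pre-order visits the node, then its left subtree, then its right subtree.
Visit sage.
At sage: go left to aster.
  Visit aster.
  At aster: go left to kale.
    kale is a leaf — visit kale.
  At aster: go right to teak.
    Visit teak.
    At teak: go left to fern.
      Visit fern.
      At fern: go left to fir.
        Visit fir.
        At fir: go left to moss.
          moss is a leaf — visit moss.
        At fir: no right child.
      At fern: no right child.
    At teak: go right to mint.
      Visit mint.
      At mint: go left to elm.
        elm is a leaf — visit elm.
      At mint: go right to lily.
        Visit lily.
        At lily: go left to ash.
          ash is a leaf — visit ash.
        At lily: no right child.
At sage: go right to ivy.
  Visit ivy.
  At ivy: go left to reed.
    Visit reed.
    At reed: no left child.
    At reed: go right to daisy.
      daisy is a leaf — visit daisy.
  At ivy: go right to bay.
    bay is a leaf — visit bay.
Full pre-order sequence: sage, aster, kale, teak, fern, fir, moss, mint, elm, lily, ash, ivy, reed, daisy, bay.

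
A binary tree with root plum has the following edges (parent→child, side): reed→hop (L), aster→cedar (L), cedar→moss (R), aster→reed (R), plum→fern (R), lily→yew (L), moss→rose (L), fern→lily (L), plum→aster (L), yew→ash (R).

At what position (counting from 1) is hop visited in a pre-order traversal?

Pre-order visits the node, then its left subtree, then its right subtree.
Visit plum.
At plum: go left to aster.
  Visit aster.
  At aster: go left to cedar.
    Visit cedar.
    At cedar: no left child.
    At cedar: go right to moss.
      Visit moss.
      At moss: go left to rose.
        rose is a leaf — visit rose.
      At moss: no right child.
  At aster: go right to reed.
    Visit reed.
    At reed: go left to hop.
      hop is a leaf — visit hop.
    At reed: no right child.
At plum: go right to fern.
  Visit fern.
  At fern: go left to lily.
    Visit lily.
    At lily: go left to yew.
      Visit yew.
      At yew: no left child.
      At yew: go right to ash.
        ash is a leaf — visit ash.
    At lily: no right child.
  At fern: no right child.
Full pre-order sequence: plum, aster, cedar, moss, rose, reed, hop, fern, lily, yew, ash.

7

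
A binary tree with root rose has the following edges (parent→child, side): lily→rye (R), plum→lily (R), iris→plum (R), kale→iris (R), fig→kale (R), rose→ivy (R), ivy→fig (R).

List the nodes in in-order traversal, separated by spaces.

rose ivy fig kale iris plum lily rye

In-order visits the left subtree, then the node, then the right subtree.
At rose: no left child.
Visit rose.
At rose: go right to ivy.
  At ivy: no left child.
  Visit ivy.
  At ivy: go right to fig.
    At fig: no left child.
    Visit fig.
    At fig: go right to kale.
      At kale: no left child.
      Visit kale.
      At kale: go right to iris.
        At iris: no left child.
        Visit iris.
        At iris: go right to plum.
          At plum: no left child.
          Visit plum.
          At plum: go right to lily.
            At lily: no left child.
            Visit lily.
            At lily: go right to rye.
              rye is a leaf — visit rye.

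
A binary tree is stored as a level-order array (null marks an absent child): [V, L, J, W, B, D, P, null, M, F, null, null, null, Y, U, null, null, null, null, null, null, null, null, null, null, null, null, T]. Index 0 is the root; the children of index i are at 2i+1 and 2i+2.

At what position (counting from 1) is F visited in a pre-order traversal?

6

Pre-order visits the node, then its left subtree, then its right subtree.
Visit V.
At V: go left to L.
  Visit L.
  At L: go left to W.
    Visit W.
    At W: no left child.
    At W: go right to M.
      M is a leaf — visit M.
  At L: go right to B.
    Visit B.
    At B: go left to F.
      F is a leaf — visit F.
    At B: no right child.
At V: go right to J.
  Visit J.
  At J: go left to D.
    D is a leaf — visit D.
  At J: go right to P.
    Visit P.
    At P: go left to Y.
      Visit Y.
      At Y: go left to T.
        T is a leaf — visit T.
      At Y: no right child.
    At P: go right to U.
      U is a leaf — visit U.
Full pre-order sequence: V, L, W, M, B, F, J, D, P, Y, T, U.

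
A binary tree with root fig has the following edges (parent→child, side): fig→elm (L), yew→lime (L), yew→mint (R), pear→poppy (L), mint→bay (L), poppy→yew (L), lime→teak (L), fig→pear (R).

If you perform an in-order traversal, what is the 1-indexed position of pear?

In-order visits the left subtree, then the node, then the right subtree.
At fig: go left to elm.
  elm is a leaf — visit elm.
Visit fig.
At fig: go right to pear.
  At pear: go left to poppy.
    At poppy: go left to yew.
      At yew: go left to lime.
        At lime: go left to teak.
          teak is a leaf — visit teak.
        Visit lime.
        At lime: no right child.
      Visit yew.
      At yew: go right to mint.
        At mint: go left to bay.
          bay is a leaf — visit bay.
        Visit mint.
        At mint: no right child.
    Visit poppy.
    At poppy: no right child.
  Visit pear.
  At pear: no right child.
Full in-order sequence: elm, fig, teak, lime, yew, bay, mint, poppy, pear.

9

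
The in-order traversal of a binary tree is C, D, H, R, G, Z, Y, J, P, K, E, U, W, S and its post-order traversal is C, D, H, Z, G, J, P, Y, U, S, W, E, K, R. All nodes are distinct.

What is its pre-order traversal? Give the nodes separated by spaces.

R H D C K Y G Z P J E W U S

The last element of post-order is the root; it splits in-order into left and right subtrees.
Root R: left subtree has 3 nodes {C, D, H}, right has 10 {G, Z, Y, J, P, K, E, U, W, S}.
  Root H: left subtree has 2 nodes {C, D}, right has 0 { }.
    Root D: left subtree has 1 node {C}, right has 0 { }.
  Root K: left subtree has 5 nodes {G, Z, Y, J, P}, right has 4 {E, U, W, S}.
    Root Y: left subtree has 2 nodes {G, Z}, right has 2 {J, P}.
      Root G: left subtree has 0 nodes { }, right has 1 {Z}.
      Root P: left subtree has 1 node {J}, right has 0 { }.
    Root E: left subtree has 0 nodes { }, right has 3 {U, W, S}.
      Root W: left subtree has 1 node {U}, right has 1 {S}.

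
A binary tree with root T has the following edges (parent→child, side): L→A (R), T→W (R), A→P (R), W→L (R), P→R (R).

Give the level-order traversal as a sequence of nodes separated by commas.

T, W, L, A, P, R

Level-order visits nodes level by level from the root, left to right within each level.
Level 0: T
Level 1: W
Level 2: L
Level 3: A
Level 4: P
Level 5: R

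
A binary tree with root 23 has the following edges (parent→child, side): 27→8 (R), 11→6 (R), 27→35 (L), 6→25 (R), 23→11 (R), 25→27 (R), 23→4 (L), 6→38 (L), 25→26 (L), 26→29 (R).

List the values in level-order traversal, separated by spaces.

23 4 11 6 38 25 26 27 29 35 8

Level-order visits nodes level by level from the root, left to right within each level.
Level 0: 23
Level 1: 4, 11
Level 2: 6
Level 3: 38, 25
Level 4: 26, 27
Level 5: 29, 35, 8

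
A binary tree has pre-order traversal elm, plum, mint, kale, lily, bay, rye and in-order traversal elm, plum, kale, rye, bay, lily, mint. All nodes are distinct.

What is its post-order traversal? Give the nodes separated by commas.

rye, bay, lily, kale, mint, plum, elm

The first element of pre-order is the root; it splits in-order into left and right subtrees.
Root elm: left subtree has 0 nodes { }, right has 6 {plum, kale, rye, bay, lily, mint}.
  Root plum: left subtree has 0 nodes { }, right has 5 {kale, rye, bay, lily, mint}.
    Root mint: left subtree has 4 nodes {kale, rye, bay, lily}, right has 0 { }.
      Root kale: left subtree has 0 nodes { }, right has 3 {rye, bay, lily}.
        Root lily: left subtree has 2 nodes {rye, bay}, right has 0 { }.
          Root bay: left subtree has 1 node {rye}, right has 0 { }.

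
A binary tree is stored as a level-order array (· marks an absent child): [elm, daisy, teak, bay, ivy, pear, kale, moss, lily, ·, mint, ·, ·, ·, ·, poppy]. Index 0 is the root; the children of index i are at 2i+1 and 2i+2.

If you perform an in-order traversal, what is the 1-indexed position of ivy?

6

In-order visits the left subtree, then the node, then the right subtree.
At elm: go left to daisy.
  At daisy: go left to bay.
    At bay: go left to moss.
      At moss: go left to poppy.
        poppy is a leaf — visit poppy.
      Visit moss.
      At moss: no right child.
    Visit bay.
    At bay: go right to lily.
      lily is a leaf — visit lily.
  Visit daisy.
  At daisy: go right to ivy.
    At ivy: no left child.
    Visit ivy.
    At ivy: go right to mint.
      mint is a leaf — visit mint.
Visit elm.
At elm: go right to teak.
  At teak: go left to pear.
    pear is a leaf — visit pear.
  Visit teak.
  At teak: go right to kale.
    kale is a leaf — visit kale.
Full in-order sequence: poppy, moss, bay, lily, daisy, ivy, mint, elm, pear, teak, kale.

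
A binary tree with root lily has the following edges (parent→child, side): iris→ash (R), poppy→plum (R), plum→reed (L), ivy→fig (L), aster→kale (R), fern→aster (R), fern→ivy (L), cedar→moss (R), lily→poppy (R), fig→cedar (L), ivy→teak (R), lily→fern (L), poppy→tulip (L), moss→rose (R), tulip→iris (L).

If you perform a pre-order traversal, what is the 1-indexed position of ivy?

Pre-order visits the node, then its left subtree, then its right subtree.
Visit lily.
At lily: go left to fern.
  Visit fern.
  At fern: go left to ivy.
    Visit ivy.
    At ivy: go left to fig.
      Visit fig.
      At fig: go left to cedar.
        Visit cedar.
        At cedar: no left child.
        At cedar: go right to moss.
          Visit moss.
          At moss: no left child.
          At moss: go right to rose.
            rose is a leaf — visit rose.
      At fig: no right child.
    At ivy: go right to teak.
      teak is a leaf — visit teak.
  At fern: go right to aster.
    Visit aster.
    At aster: no left child.
    At aster: go right to kale.
      kale is a leaf — visit kale.
At lily: go right to poppy.
  Visit poppy.
  At poppy: go left to tulip.
    Visit tulip.
    At tulip: go left to iris.
      Visit iris.
      At iris: no left child.
      At iris: go right to ash.
        ash is a leaf — visit ash.
    At tulip: no right child.
  At poppy: go right to plum.
    Visit plum.
    At plum: go left to reed.
      reed is a leaf — visit reed.
    At plum: no right child.
Full pre-order sequence: lily, fern, ivy, fig, cedar, moss, rose, teak, aster, kale, poppy, tulip, iris, ash, plum, reed.

3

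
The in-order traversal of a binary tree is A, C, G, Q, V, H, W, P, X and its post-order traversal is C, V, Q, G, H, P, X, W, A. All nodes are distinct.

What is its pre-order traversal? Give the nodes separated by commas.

The last element of post-order is the root; it splits in-order into left and right subtrees.
Root A: left subtree has 0 nodes { }, right has 8 {C, G, Q, V, H, W, P, X}.
  Root W: left subtree has 5 nodes {C, G, Q, V, H}, right has 2 {P, X}.
    Root H: left subtree has 4 nodes {C, G, Q, V}, right has 0 { }.
      Root G: left subtree has 1 node {C}, right has 2 {Q, V}.
        Root Q: left subtree has 0 nodes { }, right has 1 {V}.
    Root X: left subtree has 1 node {P}, right has 0 { }.

A, W, H, G, C, Q, V, X, P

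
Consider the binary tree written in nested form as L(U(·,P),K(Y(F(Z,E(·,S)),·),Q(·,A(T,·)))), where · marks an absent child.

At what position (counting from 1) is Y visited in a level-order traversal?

5

Level-order visits nodes level by level from the root, left to right within each level.
Level 0: L
Level 1: U, K
Level 2: P, Y, Q
Level 3: F, A
Level 4: Z, E, T
Level 5: S
Full level-order sequence: L, U, K, P, Y, Q, F, A, Z, E, T, S.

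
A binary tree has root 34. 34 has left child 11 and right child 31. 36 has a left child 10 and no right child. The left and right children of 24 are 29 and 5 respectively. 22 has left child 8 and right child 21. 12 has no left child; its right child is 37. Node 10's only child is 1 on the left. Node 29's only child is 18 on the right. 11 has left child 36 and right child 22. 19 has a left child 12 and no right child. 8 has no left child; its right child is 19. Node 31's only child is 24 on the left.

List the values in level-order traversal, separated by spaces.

34 11 31 36 22 24 10 8 21 29 5 1 19 18 12 37

Level-order visits nodes level by level from the root, left to right within each level.
Level 0: 34
Level 1: 11, 31
Level 2: 36, 22, 24
Level 3: 10, 8, 21, 29, 5
Level 4: 1, 19, 18
Level 5: 12
Level 6: 37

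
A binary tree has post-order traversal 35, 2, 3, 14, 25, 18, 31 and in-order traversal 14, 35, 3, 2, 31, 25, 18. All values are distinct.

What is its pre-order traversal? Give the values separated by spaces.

The last element of post-order is the root; it splits in-order into left and right subtrees.
Root 31: left subtree has 4 nodes {14, 35, 3, 2}, right has 2 {25, 18}.
  Root 14: left subtree has 0 nodes { }, right has 3 {35, 3, 2}.
    Root 3: left subtree has 1 node {35}, right has 1 {2}.
  Root 18: left subtree has 1 node {25}, right has 0 { }.

31 14 3 35 2 18 25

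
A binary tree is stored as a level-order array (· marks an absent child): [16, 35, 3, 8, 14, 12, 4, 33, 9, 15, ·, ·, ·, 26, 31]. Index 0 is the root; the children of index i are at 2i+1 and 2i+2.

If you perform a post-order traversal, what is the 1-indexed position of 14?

5

Post-order visits the left subtree, then the right subtree, then the node.
At 16: go left to 35.
  At 35: go left to 8.
    At 8: go left to 33.
      33 is a leaf — visit 33.
    At 8: go right to 9.
      9 is a leaf — visit 9.
    Visit 8.
  At 35: go right to 14.
    At 14: go left to 15.
      15 is a leaf — visit 15.
    At 14: no right child.
    Visit 14.
  Visit 35.
At 16: go right to 3.
  At 3: go left to 12.
    12 is a leaf — visit 12.
  At 3: go right to 4.
    At 4: go left to 26.
      26 is a leaf — visit 26.
    At 4: go right to 31.
      31 is a leaf — visit 31.
    Visit 4.
  Visit 3.
Visit 16.
Full post-order sequence: 33, 9, 8, 15, 14, 35, 12, 26, 31, 4, 3, 16.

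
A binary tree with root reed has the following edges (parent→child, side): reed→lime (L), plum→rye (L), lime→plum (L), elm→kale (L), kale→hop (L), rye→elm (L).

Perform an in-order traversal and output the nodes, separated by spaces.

In-order visits the left subtree, then the node, then the right subtree.
At reed: go left to lime.
  At lime: go left to plum.
    At plum: go left to rye.
      At rye: go left to elm.
        At elm: go left to kale.
          At kale: go left to hop.
            hop is a leaf — visit hop.
          Visit kale.
          At kale: no right child.
        Visit elm.
        At elm: no right child.
      Visit rye.
      At rye: no right child.
    Visit plum.
    At plum: no right child.
  Visit lime.
  At lime: no right child.
Visit reed.
At reed: no right child.

hop kale elm rye plum lime reed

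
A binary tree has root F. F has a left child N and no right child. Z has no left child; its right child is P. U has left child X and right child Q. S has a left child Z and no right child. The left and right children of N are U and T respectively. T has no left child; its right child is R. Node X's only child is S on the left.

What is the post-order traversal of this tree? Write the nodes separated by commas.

P, Z, S, X, Q, U, R, T, N, F

Post-order visits the left subtree, then the right subtree, then the node.
At F: go left to N.
  At N: go left to U.
    At U: go left to X.
      At X: go left to S.
        At S: go left to Z.
          At Z: no left child.
          At Z: go right to P.
            P is a leaf — visit P.
          Visit Z.
        At S: no right child.
        Visit S.
      At X: no right child.
      Visit X.
    At U: go right to Q.
      Q is a leaf — visit Q.
    Visit U.
  At N: go right to T.
    At T: no left child.
    At T: go right to R.
      R is a leaf — visit R.
    Visit T.
  Visit N.
At F: no right child.
Visit F.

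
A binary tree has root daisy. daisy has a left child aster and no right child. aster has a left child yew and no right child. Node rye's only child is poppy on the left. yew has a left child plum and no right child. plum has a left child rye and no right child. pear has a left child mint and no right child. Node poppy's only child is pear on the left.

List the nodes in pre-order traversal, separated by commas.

Pre-order visits the node, then its left subtree, then its right subtree.
Visit daisy.
At daisy: go left to aster.
  Visit aster.
  At aster: go left to yew.
    Visit yew.
    At yew: go left to plum.
      Visit plum.
      At plum: go left to rye.
        Visit rye.
        At rye: go left to poppy.
          Visit poppy.
          At poppy: go left to pear.
            Visit pear.
            At pear: go left to mint.
              mint is a leaf — visit mint.
            At pear: no right child.
          At poppy: no right child.
        At rye: no right child.
      At plum: no right child.
    At yew: no right child.
  At aster: no right child.
At daisy: no right child.

daisy, aster, yew, plum, rye, poppy, pear, mint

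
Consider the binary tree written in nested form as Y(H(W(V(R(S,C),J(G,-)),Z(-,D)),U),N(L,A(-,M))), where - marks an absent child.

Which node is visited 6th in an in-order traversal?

J

In-order visits the left subtree, then the node, then the right subtree.
At Y: go left to H.
  At H: go left to W.
    At W: go left to V.
      At V: go left to R.
        At R: go left to S.
          S is a leaf — visit S.
        Visit R.
        At R: go right to C.
          C is a leaf — visit C.
      Visit V.
      At V: go right to J.
        At J: go left to G.
          G is a leaf — visit G.
        Visit J.
        At J: no right child.
    Visit W.
    At W: go right to Z.
      At Z: no left child.
      Visit Z.
      At Z: go right to D.
        D is a leaf — visit D.
  Visit H.
  At H: go right to U.
    U is a leaf — visit U.
Visit Y.
At Y: go right to N.
  At N: go left to L.
    L is a leaf — visit L.
  Visit N.
  At N: go right to A.
    At A: no left child.
    Visit A.
    At A: go right to M.
      M is a leaf — visit M.
Full in-order sequence: S, R, C, V, G, J, W, Z, D, H, U, Y, L, N, A, M.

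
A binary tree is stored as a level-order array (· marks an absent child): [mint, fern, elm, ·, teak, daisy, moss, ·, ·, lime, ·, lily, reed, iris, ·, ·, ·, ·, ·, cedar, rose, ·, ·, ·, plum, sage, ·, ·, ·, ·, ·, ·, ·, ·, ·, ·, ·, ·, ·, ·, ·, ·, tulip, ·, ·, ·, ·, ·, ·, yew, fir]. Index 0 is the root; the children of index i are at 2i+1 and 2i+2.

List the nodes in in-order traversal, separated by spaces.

In-order visits the left subtree, then the node, then the right subtree.
At mint: go left to fern.
  At fern: no left child.
  Visit fern.
  At fern: go right to teak.
    At teak: go left to lime.
      At lime: go left to cedar.
        cedar is a leaf — visit cedar.
      Visit lime.
      At lime: go right to rose.
        At rose: no left child.
        Visit rose.
        At rose: go right to tulip.
          tulip is a leaf — visit tulip.
    Visit teak.
    At teak: no right child.
Visit mint.
At mint: go right to elm.
  At elm: go left to daisy.
    At daisy: go left to lily.
      At lily: no left child.
      Visit lily.
      At lily: go right to plum.
        At plum: go left to yew.
          yew is a leaf — visit yew.
        Visit plum.
        At plum: go right to fir.
          fir is a leaf — visit fir.
    Visit daisy.
    At daisy: go right to reed.
      At reed: go left to sage.
        sage is a leaf — visit sage.
      Visit reed.
      At reed: no right child.
  Visit elm.
  At elm: go right to moss.
    At moss: go left to iris.
      iris is a leaf — visit iris.
    Visit moss.
    At moss: no right child.

fern cedar lime rose tulip teak mint lily yew plum fir daisy sage reed elm iris moss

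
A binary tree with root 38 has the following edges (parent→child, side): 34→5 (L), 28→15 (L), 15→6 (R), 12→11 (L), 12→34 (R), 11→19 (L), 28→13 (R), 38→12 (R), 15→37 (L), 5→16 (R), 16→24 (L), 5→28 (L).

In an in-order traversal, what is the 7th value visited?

In-order visits the left subtree, then the node, then the right subtree.
At 38: no left child.
Visit 38.
At 38: go right to 12.
  At 12: go left to 11.
    At 11: go left to 19.
      19 is a leaf — visit 19.
    Visit 11.
    At 11: no right child.
  Visit 12.
  At 12: go right to 34.
    At 34: go left to 5.
      At 5: go left to 28.
        At 28: go left to 15.
          At 15: go left to 37.
            37 is a leaf — visit 37.
          Visit 15.
          At 15: go right to 6.
            6 is a leaf — visit 6.
        Visit 28.
        At 28: go right to 13.
          13 is a leaf — visit 13.
      Visit 5.
      At 5: go right to 16.
        At 16: go left to 24.
          24 is a leaf — visit 24.
        Visit 16.
        At 16: no right child.
    Visit 34.
    At 34: no right child.
Full in-order sequence: 38, 19, 11, 12, 37, 15, 6, 28, 13, 5, 24, 16, 34.

6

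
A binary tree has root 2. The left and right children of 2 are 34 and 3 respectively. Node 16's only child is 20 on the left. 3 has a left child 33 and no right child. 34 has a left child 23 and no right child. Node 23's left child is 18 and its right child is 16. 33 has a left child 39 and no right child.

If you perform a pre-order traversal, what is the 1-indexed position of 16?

Pre-order visits the node, then its left subtree, then its right subtree.
Visit 2.
At 2: go left to 34.
  Visit 34.
  At 34: go left to 23.
    Visit 23.
    At 23: go left to 18.
      18 is a leaf — visit 18.
    At 23: go right to 16.
      Visit 16.
      At 16: go left to 20.
        20 is a leaf — visit 20.
      At 16: no right child.
  At 34: no right child.
At 2: go right to 3.
  Visit 3.
  At 3: go left to 33.
    Visit 33.
    At 33: go left to 39.
      39 is a leaf — visit 39.
    At 33: no right child.
  At 3: no right child.
Full pre-order sequence: 2, 34, 23, 18, 16, 20, 3, 33, 39.

5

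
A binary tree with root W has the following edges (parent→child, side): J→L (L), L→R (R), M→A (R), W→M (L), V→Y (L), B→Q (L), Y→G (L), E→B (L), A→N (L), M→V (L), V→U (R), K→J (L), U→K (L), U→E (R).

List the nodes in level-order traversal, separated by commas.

Level-order visits nodes level by level from the root, left to right within each level.
Level 0: W
Level 1: M
Level 2: V, A
Level 3: Y, U, N
Level 4: G, K, E
Level 5: J, B
Level 6: L, Q
Level 7: R

W, M, V, A, Y, U, N, G, K, E, J, B, L, Q, R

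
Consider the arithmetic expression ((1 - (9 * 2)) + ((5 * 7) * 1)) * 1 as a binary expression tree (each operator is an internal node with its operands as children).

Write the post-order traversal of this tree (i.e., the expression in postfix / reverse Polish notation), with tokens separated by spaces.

Post-order on an expression tree gives postfix notation: for each operator, emit left operand, right operand, then the operator.

1 9 2 * - 5 7 * 1 * + 1 *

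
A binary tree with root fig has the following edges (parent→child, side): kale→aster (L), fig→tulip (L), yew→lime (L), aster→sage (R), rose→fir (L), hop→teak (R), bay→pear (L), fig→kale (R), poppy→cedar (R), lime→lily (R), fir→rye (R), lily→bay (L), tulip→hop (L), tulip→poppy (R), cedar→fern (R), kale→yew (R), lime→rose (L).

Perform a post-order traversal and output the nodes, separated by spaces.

Post-order visits the left subtree, then the right subtree, then the node.
At fig: go left to tulip.
  At tulip: go left to hop.
    At hop: no left child.
    At hop: go right to teak.
      teak is a leaf — visit teak.
    Visit hop.
  At tulip: go right to poppy.
    At poppy: no left child.
    At poppy: go right to cedar.
      At cedar: no left child.
      At cedar: go right to fern.
        fern is a leaf — visit fern.
      Visit cedar.
    Visit poppy.
  Visit tulip.
At fig: go right to kale.
  At kale: go left to aster.
    At aster: no left child.
    At aster: go right to sage.
      sage is a leaf — visit sage.
    Visit aster.
  At kale: go right to yew.
    At yew: go left to lime.
      At lime: go left to rose.
        At rose: go left to fir.
          At fir: no left child.
          At fir: go right to rye.
            rye is a leaf — visit rye.
          Visit fir.
        At rose: no right child.
        Visit rose.
      At lime: go right to lily.
        At lily: go left to bay.
          At bay: go left to pear.
            pear is a leaf — visit pear.
          At bay: no right child.
          Visit bay.
        At lily: no right child.
        Visit lily.
      Visit lime.
    At yew: no right child.
    Visit yew.
  Visit kale.
Visit fig.

teak hop fern cedar poppy tulip sage aster rye fir rose pear bay lily lime yew kale fig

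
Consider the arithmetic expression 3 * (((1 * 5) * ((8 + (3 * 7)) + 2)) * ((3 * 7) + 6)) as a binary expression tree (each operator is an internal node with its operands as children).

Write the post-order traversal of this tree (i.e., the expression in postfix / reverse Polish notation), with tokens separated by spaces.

3 1 5 * 8 3 7 * + 2 + * 3 7 * 6 + * *

Post-order on an expression tree gives postfix notation: for each operator, emit left operand, right operand, then the operator.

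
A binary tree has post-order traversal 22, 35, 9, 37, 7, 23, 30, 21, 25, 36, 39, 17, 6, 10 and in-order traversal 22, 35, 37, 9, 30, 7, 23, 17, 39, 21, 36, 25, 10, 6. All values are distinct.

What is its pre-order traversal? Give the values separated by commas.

10, 17, 30, 37, 35, 22, 9, 23, 7, 39, 36, 21, 25, 6

The last element of post-order is the root; it splits in-order into left and right subtrees.
Root 10: left subtree has 12 nodes {22, 35, 37, 9, 30, 7, 23, 17, 39, 21, 36, 25}, right has 1 {6}.
  Root 17: left subtree has 7 nodes {22, 35, 37, 9, 30, 7, 23}, right has 4 {39, 21, 36, 25}.
    Root 30: left subtree has 4 nodes {22, 35, 37, 9}, right has 2 {7, 23}.
      Root 37: left subtree has 2 nodes {22, 35}, right has 1 {9}.
        Root 35: left subtree has 1 node {22}, right has 0 { }.
      Root 23: left subtree has 1 node {7}, right has 0 { }.
    Root 39: left subtree has 0 nodes { }, right has 3 {21, 36, 25}.
      Root 36: left subtree has 1 node {21}, right has 1 {25}.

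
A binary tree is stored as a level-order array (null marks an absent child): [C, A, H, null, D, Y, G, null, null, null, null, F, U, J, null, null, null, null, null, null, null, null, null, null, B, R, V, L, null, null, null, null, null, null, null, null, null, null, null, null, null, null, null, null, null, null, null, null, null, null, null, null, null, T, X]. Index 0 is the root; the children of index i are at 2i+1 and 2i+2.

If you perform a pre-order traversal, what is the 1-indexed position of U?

Pre-order visits the node, then its left subtree, then its right subtree.
Visit C.
At C: go left to A.
  Visit A.
  At A: no left child.
  At A: go right to D.
    D is a leaf — visit D.
At C: go right to H.
  Visit H.
  At H: go left to Y.
    Visit Y.
    At Y: go left to F.
      Visit F.
      At F: no left child.
      At F: go right to B.
        B is a leaf — visit B.
    At Y: go right to U.
      Visit U.
      At U: go left to R.
        R is a leaf — visit R.
      At U: go right to V.
        Visit V.
        At V: go left to T.
          T is a leaf — visit T.
        At V: go right to X.
          X is a leaf — visit X.
  At H: go right to G.
    Visit G.
    At G: go left to J.
      Visit J.
      At J: go left to L.
        L is a leaf — visit L.
      At J: no right child.
    At G: no right child.
Full pre-order sequence: C, A, D, H, Y, F, B, U, R, V, T, X, G, J, L.

8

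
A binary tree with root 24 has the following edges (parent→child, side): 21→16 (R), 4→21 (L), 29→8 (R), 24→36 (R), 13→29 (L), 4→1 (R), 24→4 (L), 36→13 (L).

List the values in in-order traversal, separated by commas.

In-order visits the left subtree, then the node, then the right subtree.
At 24: go left to 4.
  At 4: go left to 21.
    At 21: no left child.
    Visit 21.
    At 21: go right to 16.
      16 is a leaf — visit 16.
  Visit 4.
  At 4: go right to 1.
    1 is a leaf — visit 1.
Visit 24.
At 24: go right to 36.
  At 36: go left to 13.
    At 13: go left to 29.
      At 29: no left child.
      Visit 29.
      At 29: go right to 8.
        8 is a leaf — visit 8.
    Visit 13.
    At 13: no right child.
  Visit 36.
  At 36: no right child.

21, 16, 4, 1, 24, 29, 8, 13, 36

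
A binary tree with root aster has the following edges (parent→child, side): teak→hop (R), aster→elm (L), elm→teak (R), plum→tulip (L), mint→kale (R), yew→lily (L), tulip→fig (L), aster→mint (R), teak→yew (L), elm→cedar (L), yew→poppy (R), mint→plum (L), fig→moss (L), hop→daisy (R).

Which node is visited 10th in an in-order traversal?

In-order visits the left subtree, then the node, then the right subtree.
At aster: go left to elm.
  At elm: go left to cedar.
    cedar is a leaf — visit cedar.
  Visit elm.
  At elm: go right to teak.
    At teak: go left to yew.
      At yew: go left to lily.
        lily is a leaf — visit lily.
      Visit yew.
      At yew: go right to poppy.
        poppy is a leaf — visit poppy.
    Visit teak.
    At teak: go right to hop.
      At hop: no left child.
      Visit hop.
      At hop: go right to daisy.
        daisy is a leaf — visit daisy.
Visit aster.
At aster: go right to mint.
  At mint: go left to plum.
    At plum: go left to tulip.
      At tulip: go left to fig.
        At fig: go left to moss.
          moss is a leaf — visit moss.
        Visit fig.
        At fig: no right child.
      Visit tulip.
      At tulip: no right child.
    Visit plum.
    At plum: no right child.
  Visit mint.
  At mint: go right to kale.
    kale is a leaf — visit kale.
Full in-order sequence: cedar, elm, lily, yew, poppy, teak, hop, daisy, aster, moss, fig, tulip, plum, mint, kale.

moss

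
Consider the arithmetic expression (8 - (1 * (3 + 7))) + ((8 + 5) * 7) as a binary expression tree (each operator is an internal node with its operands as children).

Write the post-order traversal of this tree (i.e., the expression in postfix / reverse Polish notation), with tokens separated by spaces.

8 1 3 7 + * - 8 5 + 7 * +

Post-order on an expression tree gives postfix notation: for each operator, emit left operand, right operand, then the operator.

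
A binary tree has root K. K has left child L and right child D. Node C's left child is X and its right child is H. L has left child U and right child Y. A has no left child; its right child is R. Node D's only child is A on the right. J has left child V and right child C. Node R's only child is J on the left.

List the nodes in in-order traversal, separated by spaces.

In-order visits the left subtree, then the node, then the right subtree.
At K: go left to L.
  At L: go left to U.
    U is a leaf — visit U.
  Visit L.
  At L: go right to Y.
    Y is a leaf — visit Y.
Visit K.
At K: go right to D.
  At D: no left child.
  Visit D.
  At D: go right to A.
    At A: no left child.
    Visit A.
    At A: go right to R.
      At R: go left to J.
        At J: go left to V.
          V is a leaf — visit V.
        Visit J.
        At J: go right to C.
          At C: go left to X.
            X is a leaf — visit X.
          Visit C.
          At C: go right to H.
            H is a leaf — visit H.
      Visit R.
      At R: no right child.

U L Y K D A V J X C H R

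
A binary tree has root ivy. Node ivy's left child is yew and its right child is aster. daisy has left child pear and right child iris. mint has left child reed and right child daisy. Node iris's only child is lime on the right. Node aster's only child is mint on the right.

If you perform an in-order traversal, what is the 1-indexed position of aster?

In-order visits the left subtree, then the node, then the right subtree.
At ivy: go left to yew.
  yew is a leaf — visit yew.
Visit ivy.
At ivy: go right to aster.
  At aster: no left child.
  Visit aster.
  At aster: go right to mint.
    At mint: go left to reed.
      reed is a leaf — visit reed.
    Visit mint.
    At mint: go right to daisy.
      At daisy: go left to pear.
        pear is a leaf — visit pear.
      Visit daisy.
      At daisy: go right to iris.
        At iris: no left child.
        Visit iris.
        At iris: go right to lime.
          lime is a leaf — visit lime.
Full in-order sequence: yew, ivy, aster, reed, mint, pear, daisy, iris, lime.

3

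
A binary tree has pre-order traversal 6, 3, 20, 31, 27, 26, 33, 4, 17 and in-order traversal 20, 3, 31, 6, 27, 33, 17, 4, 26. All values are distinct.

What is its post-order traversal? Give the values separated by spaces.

The first element of pre-order is the root; it splits in-order into left and right subtrees.
Root 6: left subtree has 3 nodes {20, 3, 31}, right has 5 {27, 33, 17, 4, 26}.
  Root 3: left subtree has 1 node {20}, right has 1 {31}.
  Root 27: left subtree has 0 nodes { }, right has 4 {33, 17, 4, 26}.
    Root 26: left subtree has 3 nodes {33, 17, 4}, right has 0 { }.
      Root 33: left subtree has 0 nodes { }, right has 2 {17, 4}.
        Root 4: left subtree has 1 node {17}, right has 0 { }.

20 31 3 17 4 33 26 27 6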